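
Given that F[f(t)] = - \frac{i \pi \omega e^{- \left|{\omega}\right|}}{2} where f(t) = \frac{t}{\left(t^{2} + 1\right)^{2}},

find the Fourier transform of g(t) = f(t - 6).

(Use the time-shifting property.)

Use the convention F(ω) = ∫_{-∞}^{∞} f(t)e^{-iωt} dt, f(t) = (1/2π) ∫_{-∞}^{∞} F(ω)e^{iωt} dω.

F[g](ω) = - \frac{i \pi \omega e^{- 6 i \omega - \left|{\omega}\right|}}{2}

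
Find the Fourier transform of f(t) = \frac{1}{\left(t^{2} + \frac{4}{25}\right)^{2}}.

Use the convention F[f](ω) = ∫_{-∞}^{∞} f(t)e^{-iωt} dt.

F(ω) = \frac{25 \pi \left(2 \left|{\omega}\right| + 5\right) e^{- \frac{2 \left|{\omega}\right|}{5}}}{16}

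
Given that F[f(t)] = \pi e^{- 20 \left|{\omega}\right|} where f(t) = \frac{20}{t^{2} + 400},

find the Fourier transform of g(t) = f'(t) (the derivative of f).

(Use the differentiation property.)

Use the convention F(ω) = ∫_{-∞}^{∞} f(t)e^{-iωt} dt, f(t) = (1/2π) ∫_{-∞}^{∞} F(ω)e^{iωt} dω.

F[g](ω) = i \pi \omega e^{- 20 \left|{\omega}\right|}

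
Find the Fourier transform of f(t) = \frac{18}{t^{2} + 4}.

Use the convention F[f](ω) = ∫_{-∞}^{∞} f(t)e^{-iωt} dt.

F(ω) = 9 \pi e^{- 2 \left|{\omega}\right|}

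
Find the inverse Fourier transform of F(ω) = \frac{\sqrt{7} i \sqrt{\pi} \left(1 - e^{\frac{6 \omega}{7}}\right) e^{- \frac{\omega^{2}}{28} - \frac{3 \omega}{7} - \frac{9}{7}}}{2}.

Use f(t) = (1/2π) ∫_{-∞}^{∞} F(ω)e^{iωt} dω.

f(t) = 7 e^{- 7 t^{2}} \sin{\left(6 t \right)}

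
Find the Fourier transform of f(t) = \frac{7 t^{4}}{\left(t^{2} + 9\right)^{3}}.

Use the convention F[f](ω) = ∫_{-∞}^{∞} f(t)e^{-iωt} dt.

F(ω) = \frac{7 \pi \left(3 \omega^{2} - 5 \left|{\omega}\right| + 1\right) e^{- 3 \left|{\omega}\right|}}{8}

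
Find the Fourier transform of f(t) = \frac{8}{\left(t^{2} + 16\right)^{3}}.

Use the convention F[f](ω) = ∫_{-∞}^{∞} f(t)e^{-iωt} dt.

F(ω) = \frac{\pi \left(16 \omega^{2} + 12 \left|{\omega}\right| + 3\right) e^{- 4 \left|{\omega}\right|}}{1024}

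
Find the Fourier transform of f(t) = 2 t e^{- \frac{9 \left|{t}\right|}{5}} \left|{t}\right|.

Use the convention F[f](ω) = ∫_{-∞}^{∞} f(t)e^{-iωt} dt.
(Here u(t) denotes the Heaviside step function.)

F(ω) = \frac{5000 i \omega \left(25 \omega^{2} - 243\right)}{\left(25 \omega^{2} + 81\right)^{3}}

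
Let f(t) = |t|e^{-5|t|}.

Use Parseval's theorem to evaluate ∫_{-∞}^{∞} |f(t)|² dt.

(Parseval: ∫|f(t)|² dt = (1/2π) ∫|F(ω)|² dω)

∫|f(t)|² dt = \frac{1}{250}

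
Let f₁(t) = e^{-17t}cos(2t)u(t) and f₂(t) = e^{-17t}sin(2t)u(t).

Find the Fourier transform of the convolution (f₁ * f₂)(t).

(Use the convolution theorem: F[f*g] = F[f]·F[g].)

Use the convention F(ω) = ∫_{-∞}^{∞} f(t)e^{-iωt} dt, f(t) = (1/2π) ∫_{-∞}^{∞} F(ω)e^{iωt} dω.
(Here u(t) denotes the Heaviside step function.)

F[f₁*f₂](ω) = \frac{2 \left(i \omega + 17\right)}{\left(\left(i \omega + 17\right)^{2} + 4\right)^{2}}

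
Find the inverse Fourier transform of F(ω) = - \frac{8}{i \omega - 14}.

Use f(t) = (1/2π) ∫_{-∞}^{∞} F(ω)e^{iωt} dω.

f(t) = 8 e^{14 t} u\left(- t\right)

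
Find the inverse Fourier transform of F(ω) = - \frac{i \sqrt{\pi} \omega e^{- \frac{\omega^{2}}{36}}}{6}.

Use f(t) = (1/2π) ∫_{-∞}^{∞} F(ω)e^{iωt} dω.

f(t) = 9 t e^{- 9 t^{2}}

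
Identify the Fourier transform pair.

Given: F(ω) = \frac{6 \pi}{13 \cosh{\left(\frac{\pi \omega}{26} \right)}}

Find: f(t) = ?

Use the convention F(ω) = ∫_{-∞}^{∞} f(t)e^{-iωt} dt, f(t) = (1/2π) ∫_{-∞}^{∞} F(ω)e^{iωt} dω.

f(t) = \frac{6}{\cosh{\left(13 t \right)}}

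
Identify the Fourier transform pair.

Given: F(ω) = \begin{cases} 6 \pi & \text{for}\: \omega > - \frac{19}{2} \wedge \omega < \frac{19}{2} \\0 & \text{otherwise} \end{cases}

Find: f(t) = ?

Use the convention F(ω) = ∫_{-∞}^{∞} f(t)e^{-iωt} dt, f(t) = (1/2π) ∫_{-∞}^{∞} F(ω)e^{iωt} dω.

f(t) = \frac{6 \sin{\left(\frac{19 t}{2} \right)}}{t}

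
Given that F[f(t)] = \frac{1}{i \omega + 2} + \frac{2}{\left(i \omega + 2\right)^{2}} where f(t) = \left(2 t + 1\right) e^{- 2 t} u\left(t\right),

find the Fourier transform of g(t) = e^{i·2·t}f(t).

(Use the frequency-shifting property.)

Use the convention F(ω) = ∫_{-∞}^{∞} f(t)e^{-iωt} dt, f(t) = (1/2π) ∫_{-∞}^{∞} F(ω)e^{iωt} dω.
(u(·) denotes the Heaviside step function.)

F[g](ω) = \frac{- i \omega - 4 + 2 i}{\omega^{2} - 4 \omega \left(1 + i\right) + 8 i}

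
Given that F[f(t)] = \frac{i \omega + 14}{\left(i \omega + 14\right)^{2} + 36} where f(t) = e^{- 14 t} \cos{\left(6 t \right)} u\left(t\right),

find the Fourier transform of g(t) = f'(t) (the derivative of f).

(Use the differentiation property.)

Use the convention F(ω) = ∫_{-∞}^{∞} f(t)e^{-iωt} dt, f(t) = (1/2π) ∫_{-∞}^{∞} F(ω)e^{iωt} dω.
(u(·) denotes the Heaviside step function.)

F[g](ω) = \frac{i \omega \left(i \omega + 14\right)}{\left(i \omega + 14\right)^{2} + 36}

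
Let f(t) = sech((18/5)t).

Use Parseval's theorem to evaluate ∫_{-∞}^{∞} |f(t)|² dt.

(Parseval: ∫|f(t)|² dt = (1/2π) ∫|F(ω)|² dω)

∫|f(t)|² dt = \frac{5}{9}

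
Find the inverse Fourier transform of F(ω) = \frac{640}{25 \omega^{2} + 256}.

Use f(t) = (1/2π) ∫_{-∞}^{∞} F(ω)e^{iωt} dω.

f(t) = 4 e^{- \frac{16 \left|{t}\right|}{5}}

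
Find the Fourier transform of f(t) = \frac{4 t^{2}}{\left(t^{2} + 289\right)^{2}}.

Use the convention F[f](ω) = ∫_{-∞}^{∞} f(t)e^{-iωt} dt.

F(ω) = \frac{2 \pi \left(1 - 17 \left|{\omega}\right|\right) e^{- 17 \left|{\omega}\right|}}{17}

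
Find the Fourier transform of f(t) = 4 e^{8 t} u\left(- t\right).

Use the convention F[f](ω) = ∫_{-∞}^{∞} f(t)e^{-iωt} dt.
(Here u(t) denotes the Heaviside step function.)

F(ω) = - \frac{4}{i \omega - 8}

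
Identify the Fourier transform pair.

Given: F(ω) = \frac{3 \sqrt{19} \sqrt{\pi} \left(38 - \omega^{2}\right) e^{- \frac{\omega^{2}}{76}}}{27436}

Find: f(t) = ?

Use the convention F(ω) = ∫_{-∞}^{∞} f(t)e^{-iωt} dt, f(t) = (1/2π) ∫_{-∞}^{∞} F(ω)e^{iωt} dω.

f(t) = 3 t^{2} e^{- 19 t^{2}}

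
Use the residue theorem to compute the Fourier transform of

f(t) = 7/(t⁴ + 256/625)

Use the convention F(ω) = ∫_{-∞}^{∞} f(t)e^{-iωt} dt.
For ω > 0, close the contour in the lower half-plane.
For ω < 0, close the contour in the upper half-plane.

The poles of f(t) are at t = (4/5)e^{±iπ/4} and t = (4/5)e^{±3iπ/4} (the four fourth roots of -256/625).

Let g(z) = f(z)e^{-iωz}; for large |z| the factor e^{-iωz} decays in the lower half-plane when ω > 0 and in the upper half-plane when ω < 0.

Case ω > 0 (lower half-plane, clockwise contour ⇒ F(ω) = -2πi·ΣRes):
  Res_{z = - \frac{2 \sqrt{2}}{5} - \frac{2 \sqrt{2} i}{5}} g(z) = \frac{875 \sqrt{2} i \left(1 - i\right) e^{\frac{2 \sqrt{2} \omega \left(-1 + i\right)}{5}}}{512}
  Res_{z = \frac{2 \sqrt{2}}{5} - \frac{2 \sqrt{2} i}{5}} g(z) = \frac{875 \sqrt{2} i \left(1 + i\right) e^{- \frac{2 \sqrt{2} \omega \left(1 + i\right)}{5}}}{512}
  F(ω) = -2πi·ΣRes = \frac{875 \sqrt{2} \pi \left(1 - i\right) \left(e^{\frac{4 \sqrt{2} i \omega}{5}} + i\right) e^{- \frac{2 \sqrt{2} \omega \left(1 + i\right)}{5}}}{256} = \frac{875 \pi e^{- \frac{2 \sqrt{2} \omega}{5}} \sin{\left(\frac{2 \sqrt{2} \omega}{5} + \frac{\pi}{4} \right)}}{64}

Case ω < 0 (upper half-plane, counterclockwise contour ⇒ F(ω) = +2πi·ΣRes):
  Res_{z = \frac{2 \sqrt{2}}{5} + \frac{2 \sqrt{2} i}{5}} g(z) = \frac{875 \sqrt{2} i \left(-1 + i\right) e^{\frac{2 \sqrt{2} \omega \left(1 - i\right)}{5}}}{512}
  Res_{z = - \frac{2 \sqrt{2}}{5} + \frac{2 \sqrt{2} i}{5}} g(z) = \frac{875 \sqrt{2} \left(1 - i\right) e^{\frac{2 \sqrt{2} \omega \left(1 + i\right)}{5}}}{512}
  F(ω) = 2πi·ΣRes = - \frac{875 \sqrt{2} i \pi \left(i \left(1 - i\right) e^{\frac{2 \sqrt{2} \omega \left(1 - i\right)}{5}} - \left(1 - i\right) e^{\frac{2 \sqrt{2} \omega \left(1 + i\right)}{5}}\right)}{256} = \frac{875 \pi e^{\frac{2 \sqrt{2} \omega}{5}} \cos{\left(\frac{2 \sqrt{2} \omega}{5} + \frac{\pi}{4} \right)}}{64}

Both cases combine into a single formula in |ω|:

F(ω) = \frac{875 \pi e^{- \frac{2 \sqrt{2} \left|{\omega}\right|}{5}} \sin{\left(\frac{2 \sqrt{2} \left|{\omega}\right|}{5} + \frac{\pi}{4} \right)}}{64}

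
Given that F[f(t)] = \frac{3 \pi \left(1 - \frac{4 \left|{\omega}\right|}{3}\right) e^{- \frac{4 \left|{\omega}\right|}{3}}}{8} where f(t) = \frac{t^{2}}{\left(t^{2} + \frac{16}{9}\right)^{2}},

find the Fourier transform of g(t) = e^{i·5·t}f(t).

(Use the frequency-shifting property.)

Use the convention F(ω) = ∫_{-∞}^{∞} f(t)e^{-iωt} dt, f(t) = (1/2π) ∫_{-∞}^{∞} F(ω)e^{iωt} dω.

F[g](ω) = \frac{\pi \left(3 - 4 \left|{\omega - 5}\right|\right) e^{- \frac{4 \left|{\omega - 5}\right|}{3}}}{8}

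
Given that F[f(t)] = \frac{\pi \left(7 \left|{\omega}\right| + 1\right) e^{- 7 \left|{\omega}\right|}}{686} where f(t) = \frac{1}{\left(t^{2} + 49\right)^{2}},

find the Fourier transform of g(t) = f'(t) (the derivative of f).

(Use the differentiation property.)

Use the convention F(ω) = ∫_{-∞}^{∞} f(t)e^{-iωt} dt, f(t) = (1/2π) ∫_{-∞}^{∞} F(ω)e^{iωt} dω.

F[g](ω) = \frac{i \pi \omega \left(7 \left|{\omega}\right| + 1\right) e^{- 7 \left|{\omega}\right|}}{686}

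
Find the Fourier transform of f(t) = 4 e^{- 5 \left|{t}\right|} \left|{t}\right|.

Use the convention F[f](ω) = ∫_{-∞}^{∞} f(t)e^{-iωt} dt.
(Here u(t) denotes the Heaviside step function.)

F(ω) = \frac{8 \left(25 - \omega^{2}\right)}{\left(\omega^{2} + 25\right)^{2}}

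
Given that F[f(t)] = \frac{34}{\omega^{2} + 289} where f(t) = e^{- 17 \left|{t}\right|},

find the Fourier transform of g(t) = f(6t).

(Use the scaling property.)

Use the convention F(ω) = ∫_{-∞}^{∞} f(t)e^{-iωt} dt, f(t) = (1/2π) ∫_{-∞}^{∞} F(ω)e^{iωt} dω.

F[g](ω) = \frac{204}{\omega^{2} + 10404}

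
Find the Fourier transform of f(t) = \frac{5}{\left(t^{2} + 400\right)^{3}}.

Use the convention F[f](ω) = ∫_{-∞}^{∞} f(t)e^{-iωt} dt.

F(ω) = \frac{\pi \left(400 \omega^{2} + 60 \left|{\omega}\right| + 3\right) e^{- 20 \left|{\omega}\right|}}{5120000}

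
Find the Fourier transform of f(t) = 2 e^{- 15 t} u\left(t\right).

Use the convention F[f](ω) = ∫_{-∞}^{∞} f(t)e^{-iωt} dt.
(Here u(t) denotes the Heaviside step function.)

F(ω) = \frac{2}{i \omega + 15}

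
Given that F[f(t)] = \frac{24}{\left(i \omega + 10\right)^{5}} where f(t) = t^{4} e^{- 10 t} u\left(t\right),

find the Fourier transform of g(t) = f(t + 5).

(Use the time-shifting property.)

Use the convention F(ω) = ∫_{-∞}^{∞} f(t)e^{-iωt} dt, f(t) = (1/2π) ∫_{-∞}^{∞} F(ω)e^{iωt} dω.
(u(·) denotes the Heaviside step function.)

F[g](ω) = \frac{24 e^{5 i \omega}}{\left(i \omega + 10\right)^{5}}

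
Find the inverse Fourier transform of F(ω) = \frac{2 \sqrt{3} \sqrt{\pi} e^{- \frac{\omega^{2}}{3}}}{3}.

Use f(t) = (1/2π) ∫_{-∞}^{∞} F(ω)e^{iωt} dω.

f(t) = e^{- \frac{3 t^{2}}{4}}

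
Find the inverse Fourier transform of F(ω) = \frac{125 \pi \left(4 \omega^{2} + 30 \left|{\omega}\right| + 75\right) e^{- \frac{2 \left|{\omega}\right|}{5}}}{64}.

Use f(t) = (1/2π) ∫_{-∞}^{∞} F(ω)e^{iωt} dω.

f(t) = \frac{4}{\left(t^{2} + \frac{4}{25}\right)^{3}}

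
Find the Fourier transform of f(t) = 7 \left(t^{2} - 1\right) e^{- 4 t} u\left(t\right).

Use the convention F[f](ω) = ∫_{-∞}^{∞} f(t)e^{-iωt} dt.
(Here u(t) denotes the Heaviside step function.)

F(ω) = \frac{7 \left(2 i \omega - \left(i \omega + 4\right)^{3} + 8\right)}{\left(i \omega + 4\right)^{4}}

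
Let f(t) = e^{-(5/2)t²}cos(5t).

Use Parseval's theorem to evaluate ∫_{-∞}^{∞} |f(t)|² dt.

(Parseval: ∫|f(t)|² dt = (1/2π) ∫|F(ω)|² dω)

∫|f(t)|² dt = \frac{\sqrt{5} \sqrt{\pi} \left(1 + e^{5}\right)}{10 e^{5}}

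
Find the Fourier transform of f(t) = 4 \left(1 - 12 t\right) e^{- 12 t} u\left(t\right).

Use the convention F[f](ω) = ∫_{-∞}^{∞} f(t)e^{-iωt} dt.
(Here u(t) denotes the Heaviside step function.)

F(ω) = \frac{4 i \omega}{- \omega^{2} + 24 i \omega + 144}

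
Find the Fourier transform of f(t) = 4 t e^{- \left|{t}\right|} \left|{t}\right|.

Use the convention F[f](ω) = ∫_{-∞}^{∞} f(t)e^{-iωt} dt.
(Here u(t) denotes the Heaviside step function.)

F(ω) = \frac{16 i \omega \left(\omega^{2} - 3\right)}{\left(\omega^{2} + 1\right)^{3}}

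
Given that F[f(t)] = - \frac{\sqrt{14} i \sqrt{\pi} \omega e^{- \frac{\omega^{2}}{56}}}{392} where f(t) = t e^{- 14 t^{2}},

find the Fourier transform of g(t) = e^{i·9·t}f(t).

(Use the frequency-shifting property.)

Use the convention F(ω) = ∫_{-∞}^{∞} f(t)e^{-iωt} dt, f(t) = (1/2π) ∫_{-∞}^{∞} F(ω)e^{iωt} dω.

F[g](ω) = \frac{\sqrt{14} i \sqrt{\pi} \left(9 - \omega\right) e^{- \frac{\left(\omega - 9\right)^{2}}{56}}}{392}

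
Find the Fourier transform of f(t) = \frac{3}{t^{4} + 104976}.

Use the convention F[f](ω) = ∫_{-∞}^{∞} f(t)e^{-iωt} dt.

F(ω) = \frac{\pi e^{- 9 \sqrt{2} \left|{\omega}\right|} \sin{\left(9 \sqrt{2} \left|{\omega}\right| + \frac{\pi}{4} \right)}}{1944}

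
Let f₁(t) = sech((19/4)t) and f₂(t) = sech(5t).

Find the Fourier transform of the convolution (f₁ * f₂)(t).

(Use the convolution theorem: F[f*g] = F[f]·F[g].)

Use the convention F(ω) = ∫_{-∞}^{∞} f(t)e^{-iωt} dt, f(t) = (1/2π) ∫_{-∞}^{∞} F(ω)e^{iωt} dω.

F[f₁*f₂](ω) = \frac{4 \pi^{2}}{95 \cosh{\left(\frac{\pi \omega}{10} \right)} \cosh{\left(\frac{2 \pi \omega}{19} \right)}}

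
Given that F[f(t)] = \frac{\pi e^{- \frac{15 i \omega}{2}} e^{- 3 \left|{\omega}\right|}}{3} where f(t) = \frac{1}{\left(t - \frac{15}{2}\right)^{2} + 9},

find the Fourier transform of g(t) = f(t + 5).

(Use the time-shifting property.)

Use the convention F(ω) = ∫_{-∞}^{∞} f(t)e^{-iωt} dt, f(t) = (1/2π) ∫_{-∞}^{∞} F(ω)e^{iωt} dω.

F[g](ω) = \frac{\pi e^{- \frac{5 i \omega}{2} - 3 \left|{\omega}\right|}}{3}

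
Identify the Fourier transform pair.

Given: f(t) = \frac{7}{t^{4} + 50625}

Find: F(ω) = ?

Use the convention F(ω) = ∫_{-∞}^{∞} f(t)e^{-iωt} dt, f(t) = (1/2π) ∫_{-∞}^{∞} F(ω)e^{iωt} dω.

F(ω) = \frac{7 \pi e^{- \frac{15 \sqrt{2} \left|{\omega}\right|}{2}} \sin{\left(\frac{15 \sqrt{2} \left|{\omega}\right|}{2} + \frac{\pi}{4} \right)}}{3375}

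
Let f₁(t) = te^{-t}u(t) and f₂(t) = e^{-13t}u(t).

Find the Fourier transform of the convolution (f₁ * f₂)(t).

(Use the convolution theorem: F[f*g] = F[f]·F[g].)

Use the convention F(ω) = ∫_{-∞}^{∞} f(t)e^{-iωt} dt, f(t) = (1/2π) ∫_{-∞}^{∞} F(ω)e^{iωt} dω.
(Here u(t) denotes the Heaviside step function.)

F[f₁*f₂](ω) = \frac{1}{\left(i \omega + 1\right)^{2} \left(i \omega + 13\right)}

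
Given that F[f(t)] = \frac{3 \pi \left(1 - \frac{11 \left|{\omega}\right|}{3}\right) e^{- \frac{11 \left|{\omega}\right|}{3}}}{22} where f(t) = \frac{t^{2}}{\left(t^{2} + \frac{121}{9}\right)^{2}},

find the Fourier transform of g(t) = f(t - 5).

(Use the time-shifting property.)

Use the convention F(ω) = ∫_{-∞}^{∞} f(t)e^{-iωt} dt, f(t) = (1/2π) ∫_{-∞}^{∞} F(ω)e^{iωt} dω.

F[g](ω) = \frac{\pi \left(3 - 11 \left|{\omega}\right|\right) e^{- 5 i \omega - \frac{11 \left|{\omega}\right|}{3}}}{22}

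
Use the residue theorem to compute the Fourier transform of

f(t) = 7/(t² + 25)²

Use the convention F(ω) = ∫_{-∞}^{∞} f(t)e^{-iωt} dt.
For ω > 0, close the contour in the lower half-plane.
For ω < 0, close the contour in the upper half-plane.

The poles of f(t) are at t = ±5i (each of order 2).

Let g(z) = f(z)e^{-iωz}; for large |z| the factor e^{-iωz} decays in the lower half-plane when ω > 0 and in the upper half-plane when ω < 0.

Case ω > 0 (lower half-plane, clockwise contour ⇒ F(ω) = -2πi·ΣRes):
  Res_{z = - 5 i} g(z) = \frac{7 i \left(5 \omega + 1\right) e^{- 5 \omega}}{500} (pole of order 2)
  F(ω) = -2πi·ΣRes = \frac{7 \pi \left(5 \omega + 1\right) e^{- 5 \omega}}{250}

Case ω < 0 (upper half-plane, counterclockwise contour ⇒ F(ω) = +2πi·ΣRes):
  Res_{z = 5 i} g(z) = \frac{7 i \left(5 \omega - 1\right) e^{5 \omega}}{500} (pole of order 2)
  F(ω) = 2πi·ΣRes = \frac{7 \pi \left(1 - 5 \omega\right) e^{5 \omega}}{250}

Both cases combine into a single formula in |ω|:

F(ω) = \frac{7 \pi \left(5 \left|{\omega}\right| + 1\right) e^{- 5 \left|{\omega}\right|}}{250}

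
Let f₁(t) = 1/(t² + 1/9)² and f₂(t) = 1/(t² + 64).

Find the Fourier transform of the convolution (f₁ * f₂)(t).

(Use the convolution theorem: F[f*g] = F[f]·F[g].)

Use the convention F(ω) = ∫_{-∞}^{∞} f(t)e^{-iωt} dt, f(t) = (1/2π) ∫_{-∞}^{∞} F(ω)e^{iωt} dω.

F[f₁*f₂](ω) = \frac{9 \pi^{2} \left(\left|{\omega}\right| + 3\right) e^{- \frac{25 \left|{\omega}\right|}{3}}}{16}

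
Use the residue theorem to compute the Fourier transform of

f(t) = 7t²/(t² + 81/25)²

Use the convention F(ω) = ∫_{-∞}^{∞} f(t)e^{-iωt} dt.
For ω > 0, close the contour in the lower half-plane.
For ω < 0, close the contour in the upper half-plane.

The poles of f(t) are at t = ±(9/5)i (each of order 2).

Let g(z) = f(z)e^{-iωz}; for large |z| the factor e^{-iωz} decays in the lower half-plane when ω > 0 and in the upper half-plane when ω < 0.

Case ω > 0 (lower half-plane, clockwise contour ⇒ F(ω) = -2πi·ΣRes):
  Res_{z = - \frac{9 i}{5}} g(z) = \frac{7 i \left(5 - 9 \omega\right) e^{- \frac{9 \omega}{5}}}{36} (pole of order 2)
  F(ω) = -2πi·ΣRes = \frac{7 \pi \left(5 - 9 \omega\right) e^{- \frac{9 \omega}{5}}}{18}

Case ω < 0 (upper half-plane, counterclockwise contour ⇒ F(ω) = +2πi·ΣRes):
  Res_{z = \frac{9 i}{5}} g(z) = \frac{7 i \left(- 9 \omega - 5\right) e^{\frac{9 \omega}{5}}}{36} (pole of order 2)
  F(ω) = 2πi·ΣRes = \frac{7 \pi \left(9 \omega + 5\right) e^{\frac{9 \omega}{5}}}{18}

Both cases combine into a single formula in |ω|:

F(ω) = \frac{7 \pi \left(5 - 9 \left|{\omega}\right|\right) e^{- \frac{9 \left|{\omega}\right|}{5}}}{18}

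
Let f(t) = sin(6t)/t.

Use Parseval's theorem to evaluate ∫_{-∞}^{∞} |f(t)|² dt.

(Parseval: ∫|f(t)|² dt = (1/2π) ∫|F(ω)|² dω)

∫|f(t)|² dt = 6 \pi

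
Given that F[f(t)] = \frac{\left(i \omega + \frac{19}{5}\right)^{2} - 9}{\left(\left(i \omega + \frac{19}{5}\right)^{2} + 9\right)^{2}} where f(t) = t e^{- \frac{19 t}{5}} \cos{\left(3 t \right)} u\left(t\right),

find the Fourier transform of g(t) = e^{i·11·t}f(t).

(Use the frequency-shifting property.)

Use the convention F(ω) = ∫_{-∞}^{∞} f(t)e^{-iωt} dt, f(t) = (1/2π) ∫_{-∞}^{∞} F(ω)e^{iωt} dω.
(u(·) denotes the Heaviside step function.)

F[g](ω) = \frac{25 \left(\left(5 i \left(\omega - 11\right) + 19\right)^{2} - 225\right)}{\left(\left(5 i \left(\omega - 11\right) + 19\right)^{2} + 225\right)^{2}}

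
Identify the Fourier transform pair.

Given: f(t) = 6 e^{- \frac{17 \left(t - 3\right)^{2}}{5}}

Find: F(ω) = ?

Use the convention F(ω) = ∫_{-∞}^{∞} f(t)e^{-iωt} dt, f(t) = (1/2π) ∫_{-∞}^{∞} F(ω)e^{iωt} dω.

F(ω) = \frac{6 \sqrt{85} \sqrt{\pi} e^{- \frac{\omega \left(5 \omega + 204 i\right)}{68}}}{17}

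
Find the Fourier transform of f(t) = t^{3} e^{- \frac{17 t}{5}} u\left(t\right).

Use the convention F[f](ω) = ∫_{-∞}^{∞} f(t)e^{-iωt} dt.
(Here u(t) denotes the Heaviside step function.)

F(ω) = \frac{3750}{\left(5 i \omega + 17\right)^{4}}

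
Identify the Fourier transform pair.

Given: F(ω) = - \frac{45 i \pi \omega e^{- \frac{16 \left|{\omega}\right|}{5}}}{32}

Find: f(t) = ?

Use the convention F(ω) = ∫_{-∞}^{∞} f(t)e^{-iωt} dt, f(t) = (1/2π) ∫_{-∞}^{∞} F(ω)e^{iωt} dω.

f(t) = \frac{9 t}{\left(t^{2} + \frac{256}{25}\right)^{2}}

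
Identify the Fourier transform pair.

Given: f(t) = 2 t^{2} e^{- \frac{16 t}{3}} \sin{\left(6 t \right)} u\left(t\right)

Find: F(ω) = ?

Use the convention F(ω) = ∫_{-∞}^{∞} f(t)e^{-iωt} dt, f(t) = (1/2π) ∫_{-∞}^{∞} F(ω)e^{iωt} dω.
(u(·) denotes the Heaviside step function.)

F(ω) = \frac{5832 \left(\left(3 i \omega + 16\right)^{2} - 108\right)}{\left(\left(3 i \omega + 16\right)^{2} + 324\right)^{3}}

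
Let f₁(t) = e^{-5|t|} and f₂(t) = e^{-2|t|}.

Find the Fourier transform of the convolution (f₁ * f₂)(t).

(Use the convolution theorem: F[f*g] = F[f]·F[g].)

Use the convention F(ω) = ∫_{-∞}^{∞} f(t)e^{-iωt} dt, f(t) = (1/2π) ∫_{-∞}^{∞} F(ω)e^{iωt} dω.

F[f₁*f₂](ω) = \frac{40}{\left(\omega^{2} + 4\right) \left(\omega^{2} + 25\right)}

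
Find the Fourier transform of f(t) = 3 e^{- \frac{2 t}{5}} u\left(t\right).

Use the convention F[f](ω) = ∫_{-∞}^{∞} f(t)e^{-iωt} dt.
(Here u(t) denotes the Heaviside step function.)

F(ω) = \frac{15}{5 i \omega + 2}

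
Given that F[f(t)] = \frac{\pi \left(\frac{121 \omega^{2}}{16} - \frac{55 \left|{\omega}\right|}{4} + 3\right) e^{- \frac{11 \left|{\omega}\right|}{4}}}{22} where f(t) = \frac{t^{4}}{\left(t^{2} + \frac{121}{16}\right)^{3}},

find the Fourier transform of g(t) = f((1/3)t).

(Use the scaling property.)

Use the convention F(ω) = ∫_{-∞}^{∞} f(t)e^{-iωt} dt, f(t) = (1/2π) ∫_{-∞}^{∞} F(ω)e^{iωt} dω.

F[g](ω) = \frac{9 \pi \left(363 \omega^{2} - 220 \left|{\omega}\right| + 16\right) e^{- \frac{33 \left|{\omega}\right|}{4}}}{352}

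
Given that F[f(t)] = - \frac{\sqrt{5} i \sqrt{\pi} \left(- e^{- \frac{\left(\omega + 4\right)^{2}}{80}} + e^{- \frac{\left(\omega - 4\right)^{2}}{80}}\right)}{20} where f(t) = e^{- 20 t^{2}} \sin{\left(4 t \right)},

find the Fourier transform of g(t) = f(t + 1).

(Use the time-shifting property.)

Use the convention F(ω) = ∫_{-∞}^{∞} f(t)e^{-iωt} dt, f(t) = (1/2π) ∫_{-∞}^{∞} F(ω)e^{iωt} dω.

F[g](ω) = \frac{\sqrt{5} i \sqrt{\pi} \left(1 - e^{\frac{\omega}{5}}\right) e^{- \frac{\omega^{2}}{80} - \frac{\omega}{10} + i \omega - \frac{1}{5}}}{20}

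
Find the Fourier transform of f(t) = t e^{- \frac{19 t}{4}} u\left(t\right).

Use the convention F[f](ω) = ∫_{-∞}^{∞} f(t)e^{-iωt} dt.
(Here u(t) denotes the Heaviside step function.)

F(ω) = \frac{16}{\left(4 i \omega + 19\right)^{2}}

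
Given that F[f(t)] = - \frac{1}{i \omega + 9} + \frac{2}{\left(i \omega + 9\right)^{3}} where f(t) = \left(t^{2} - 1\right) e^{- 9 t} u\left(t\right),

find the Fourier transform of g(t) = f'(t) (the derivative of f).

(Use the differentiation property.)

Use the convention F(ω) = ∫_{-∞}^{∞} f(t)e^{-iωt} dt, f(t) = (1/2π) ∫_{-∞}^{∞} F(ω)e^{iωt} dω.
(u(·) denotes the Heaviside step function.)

F[g](ω) = \frac{i \omega \left(2 i \omega - \left(i \omega + 9\right)^{3} + 18\right)}{\left(i \omega + 9\right)^{4}}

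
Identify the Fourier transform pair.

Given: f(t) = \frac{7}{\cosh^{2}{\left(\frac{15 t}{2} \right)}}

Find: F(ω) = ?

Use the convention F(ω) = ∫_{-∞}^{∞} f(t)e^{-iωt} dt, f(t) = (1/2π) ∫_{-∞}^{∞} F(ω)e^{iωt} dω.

F(ω) = \frac{28 \pi \omega}{225 \sinh{\left(\frac{\pi \omega}{15} \right)}}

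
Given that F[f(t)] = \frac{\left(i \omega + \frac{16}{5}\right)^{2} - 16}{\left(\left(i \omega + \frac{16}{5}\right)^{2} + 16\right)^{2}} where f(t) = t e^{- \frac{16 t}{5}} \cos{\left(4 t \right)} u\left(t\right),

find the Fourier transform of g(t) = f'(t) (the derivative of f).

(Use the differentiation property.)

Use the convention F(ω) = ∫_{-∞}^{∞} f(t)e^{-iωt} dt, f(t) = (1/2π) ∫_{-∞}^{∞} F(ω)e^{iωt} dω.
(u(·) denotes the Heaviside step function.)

F[g](ω) = \frac{25 i \omega \left(\left(5 i \omega + 16\right)^{2} - 400\right)}{\left(\left(5 i \omega + 16\right)^{2} + 400\right)^{2}}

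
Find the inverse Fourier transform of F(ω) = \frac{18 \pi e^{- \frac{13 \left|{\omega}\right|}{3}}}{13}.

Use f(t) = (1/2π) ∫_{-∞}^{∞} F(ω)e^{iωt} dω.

f(t) = \frac{6}{t^{2} + \frac{169}{9}}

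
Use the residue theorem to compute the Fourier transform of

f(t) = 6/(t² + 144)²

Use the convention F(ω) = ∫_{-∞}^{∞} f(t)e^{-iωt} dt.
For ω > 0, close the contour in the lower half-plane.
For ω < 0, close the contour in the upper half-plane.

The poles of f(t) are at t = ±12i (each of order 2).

Let g(z) = f(z)e^{-iωz}; for large |z| the factor e^{-iωz} decays in the lower half-plane when ω > 0 and in the upper half-plane when ω < 0.

Case ω > 0 (lower half-plane, clockwise contour ⇒ F(ω) = -2πi·ΣRes):
  Res_{z = - 12 i} g(z) = \frac{i \left(12 \omega + 1\right) e^{- 12 \omega}}{1152} (pole of order 2)
  F(ω) = -2πi·ΣRes = \frac{\pi \left(12 \omega + 1\right) e^{- 12 \omega}}{576}

Case ω < 0 (upper half-plane, counterclockwise contour ⇒ F(ω) = +2πi·ΣRes):
  Res_{z = 12 i} g(z) = \frac{i \left(12 \omega - 1\right) e^{12 \omega}}{1152} (pole of order 2)
  F(ω) = 2πi·ΣRes = \frac{\pi \left(1 - 12 \omega\right) e^{12 \omega}}{576}

Both cases combine into a single formula in |ω|:

F(ω) = \frac{\pi \left(12 \left|{\omega}\right| + 1\right) e^{- 12 \left|{\omega}\right|}}{576}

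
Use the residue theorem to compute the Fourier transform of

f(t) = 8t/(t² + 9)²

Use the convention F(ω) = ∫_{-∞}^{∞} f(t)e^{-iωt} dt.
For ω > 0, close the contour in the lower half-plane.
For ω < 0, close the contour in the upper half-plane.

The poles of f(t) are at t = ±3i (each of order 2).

Let g(z) = f(z)e^{-iωz}; for large |z| the factor e^{-iωz} decays in the lower half-plane when ω > 0 and in the upper half-plane when ω < 0.

Case ω > 0 (lower half-plane, clockwise contour ⇒ F(ω) = -2πi·ΣRes):
  Res_{z = - 3 i} g(z) = \frac{2 \omega e^{- 3 \omega}}{3} (pole of order 2)
  F(ω) = -2πi·ΣRes = - \frac{4 i \pi \omega e^{- 3 \omega}}{3}

Case ω < 0 (upper half-plane, counterclockwise contour ⇒ F(ω) = +2πi·ΣRes):
  Res_{z = 3 i} g(z) = - \frac{2 \omega e^{3 \omega}}{3} (pole of order 2)
  F(ω) = 2πi·ΣRes = - \frac{4 i \pi \omega e^{3 \omega}}{3}

Both cases combine into a single formula in |ω|:

F(ω) = - \frac{4 i \pi \omega e^{- 3 \left|{\omega}\right|}}{3}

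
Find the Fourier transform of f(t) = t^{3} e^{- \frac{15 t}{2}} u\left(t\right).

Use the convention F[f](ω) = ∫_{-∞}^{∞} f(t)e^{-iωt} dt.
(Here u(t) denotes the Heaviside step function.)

F(ω) = \frac{96}{\left(2 i \omega + 15\right)^{4}}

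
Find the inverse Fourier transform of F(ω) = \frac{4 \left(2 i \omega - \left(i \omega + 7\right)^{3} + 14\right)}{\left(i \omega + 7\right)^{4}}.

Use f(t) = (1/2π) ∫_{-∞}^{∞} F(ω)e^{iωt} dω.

f(t) = 4 \left(t^{2} - 1\right) e^{- 7 t} u\left(t\right)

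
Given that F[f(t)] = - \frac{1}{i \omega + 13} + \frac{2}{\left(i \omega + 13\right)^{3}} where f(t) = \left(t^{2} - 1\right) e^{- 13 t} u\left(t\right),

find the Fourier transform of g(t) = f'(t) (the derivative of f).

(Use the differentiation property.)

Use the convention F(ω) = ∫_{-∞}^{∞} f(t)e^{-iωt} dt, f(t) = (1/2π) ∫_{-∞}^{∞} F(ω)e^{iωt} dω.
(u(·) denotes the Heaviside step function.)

F[g](ω) = \frac{i \omega \left(2 i \omega - \left(i \omega + 13\right)^{3} + 26\right)}{\left(i \omega + 13\right)^{4}}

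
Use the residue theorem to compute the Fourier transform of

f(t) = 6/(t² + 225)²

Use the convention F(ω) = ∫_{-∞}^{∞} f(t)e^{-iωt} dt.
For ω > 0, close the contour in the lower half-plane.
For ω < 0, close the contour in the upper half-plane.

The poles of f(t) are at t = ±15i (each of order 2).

Let g(z) = f(z)e^{-iωz}; for large |z| the factor e^{-iωz} decays in the lower half-plane when ω > 0 and in the upper half-plane when ω < 0.

Case ω > 0 (lower half-plane, clockwise contour ⇒ F(ω) = -2πi·ΣRes):
  Res_{z = - 15 i} g(z) = \frac{i \left(15 \omega + 1\right) e^{- 15 \omega}}{2250} (pole of order 2)
  F(ω) = -2πi·ΣRes = \frac{\pi \left(15 \omega + 1\right) e^{- 15 \omega}}{1125}

Case ω < 0 (upper half-plane, counterclockwise contour ⇒ F(ω) = +2πi·ΣRes):
  Res_{z = 15 i} g(z) = \frac{i \left(15 \omega - 1\right) e^{15 \omega}}{2250} (pole of order 2)
  F(ω) = 2πi·ΣRes = \frac{\pi \left(1 - 15 \omega\right) e^{15 \omega}}{1125}

Both cases combine into a single formula in |ω|:

F(ω) = \frac{\pi \left(15 \left|{\omega}\right| + 1\right) e^{- 15 \left|{\omega}\right|}}{1125}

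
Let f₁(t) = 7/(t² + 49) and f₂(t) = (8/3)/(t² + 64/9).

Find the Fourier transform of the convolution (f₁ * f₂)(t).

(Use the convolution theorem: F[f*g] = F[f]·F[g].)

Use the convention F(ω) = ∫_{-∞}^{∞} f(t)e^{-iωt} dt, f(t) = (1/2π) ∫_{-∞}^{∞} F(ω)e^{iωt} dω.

F[f₁*f₂](ω) = \pi^{2} e^{- \frac{29 \left|{\omega}\right|}{3}}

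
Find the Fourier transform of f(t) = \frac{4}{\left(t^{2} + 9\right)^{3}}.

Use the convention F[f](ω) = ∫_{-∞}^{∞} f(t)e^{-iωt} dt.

F(ω) = \frac{\pi \left(3 \omega^{2} + 3 \left|{\omega}\right| + 1\right) e^{- 3 \left|{\omega}\right|}}{162}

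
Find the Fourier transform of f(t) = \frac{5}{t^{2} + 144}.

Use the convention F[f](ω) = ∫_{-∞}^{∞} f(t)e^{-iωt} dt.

F(ω) = \frac{5 \pi e^{- 12 \left|{\omega}\right|}}{12}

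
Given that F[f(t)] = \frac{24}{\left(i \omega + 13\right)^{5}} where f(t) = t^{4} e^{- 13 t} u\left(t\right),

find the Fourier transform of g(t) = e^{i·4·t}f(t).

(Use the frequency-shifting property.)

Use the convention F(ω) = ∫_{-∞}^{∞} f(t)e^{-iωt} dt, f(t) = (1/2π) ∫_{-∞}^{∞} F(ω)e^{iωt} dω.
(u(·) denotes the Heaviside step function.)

F[g](ω) = \frac{24}{\left(i \left(\omega - 4\right) + 13\right)^{5}}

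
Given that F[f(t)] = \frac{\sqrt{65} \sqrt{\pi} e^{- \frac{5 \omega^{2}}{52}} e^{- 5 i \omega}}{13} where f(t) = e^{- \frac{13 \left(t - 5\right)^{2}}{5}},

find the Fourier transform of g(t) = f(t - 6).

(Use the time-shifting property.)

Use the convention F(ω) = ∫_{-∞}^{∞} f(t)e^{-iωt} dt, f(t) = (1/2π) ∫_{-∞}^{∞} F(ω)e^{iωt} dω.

F[g](ω) = \frac{\sqrt{65} \sqrt{\pi} e^{- \frac{\omega \left(5 \omega + 572 i\right)}{52}}}{13}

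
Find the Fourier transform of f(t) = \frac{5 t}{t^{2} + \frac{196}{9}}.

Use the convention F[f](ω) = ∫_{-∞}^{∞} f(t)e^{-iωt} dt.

F(ω) = - 5 i \pi e^{- \frac{14 \left|{\omega}\right|}{3}} \operatorname{sign}{\left(\omega \right)}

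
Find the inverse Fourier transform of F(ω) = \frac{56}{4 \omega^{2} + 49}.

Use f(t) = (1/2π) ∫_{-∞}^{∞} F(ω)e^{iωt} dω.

f(t) = 2 e^{- \frac{7 \left|{t}\right|}{2}}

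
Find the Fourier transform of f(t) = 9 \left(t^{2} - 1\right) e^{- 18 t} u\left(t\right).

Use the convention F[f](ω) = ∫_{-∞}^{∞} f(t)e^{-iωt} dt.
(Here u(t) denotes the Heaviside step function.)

F(ω) = \frac{9 \left(2 i \omega - \left(i \omega + 18\right)^{3} + 36\right)}{\left(i \omega + 18\right)^{4}}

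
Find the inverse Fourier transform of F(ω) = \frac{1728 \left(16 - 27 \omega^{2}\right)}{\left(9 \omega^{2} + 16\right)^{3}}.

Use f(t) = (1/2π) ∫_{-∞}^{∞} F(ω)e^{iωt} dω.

f(t) = 4 t^{2} e^{- \frac{4 \left|{t}\right|}{3}}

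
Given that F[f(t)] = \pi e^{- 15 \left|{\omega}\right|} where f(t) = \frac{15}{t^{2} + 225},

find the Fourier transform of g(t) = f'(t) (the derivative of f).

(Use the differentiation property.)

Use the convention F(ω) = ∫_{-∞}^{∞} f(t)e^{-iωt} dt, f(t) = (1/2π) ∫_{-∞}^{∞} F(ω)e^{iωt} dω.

F[g](ω) = i \pi \omega e^{- 15 \left|{\omega}\right|}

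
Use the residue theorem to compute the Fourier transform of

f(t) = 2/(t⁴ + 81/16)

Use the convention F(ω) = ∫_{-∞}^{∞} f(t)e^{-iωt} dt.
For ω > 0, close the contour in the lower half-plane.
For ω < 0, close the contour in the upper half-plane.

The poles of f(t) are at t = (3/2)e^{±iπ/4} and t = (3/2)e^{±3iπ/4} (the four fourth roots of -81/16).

Let g(z) = f(z)e^{-iωz}; for large |z| the factor e^{-iωz} decays in the lower half-plane when ω > 0 and in the upper half-plane when ω < 0.

Case ω > 0 (lower half-plane, clockwise contour ⇒ F(ω) = -2πi·ΣRes):
  Res_{z = - \frac{3 \sqrt{2}}{4} - \frac{3 \sqrt{2} i}{4}} g(z) = \frac{2 \sqrt{2} \left(1 + i\right) e^{\frac{3 \sqrt{2} \omega \left(-1 + i\right)}{4}}}{27}
  Res_{z = \frac{3 \sqrt{2}}{4} - \frac{3 \sqrt{2} i}{4}} g(z) = \frac{2 \sqrt{2} \left(-1 + i\right) e^{- \frac{3 \sqrt{2} \omega \left(1 + i\right)}{4}}}{27}
  F(ω) = -2πi·ΣRes = \frac{4 \sqrt{2} \pi \left(\left(1 - i\right) e^{\frac{3 \sqrt{2} i \omega}{2}} + 1 + i\right) e^{- \frac{3 \sqrt{2} \omega \left(1 + i\right)}{4}}}{27} = \frac{16 \pi e^{- \frac{3 \sqrt{2} \omega}{4}} \sin{\left(\frac{3 \sqrt{2} \omega}{4} + \frac{\pi}{4} \right)}}{27}

Case ω < 0 (upper half-plane, counterclockwise contour ⇒ F(ω) = +2πi·ΣRes):
  Res_{z = \frac{3 \sqrt{2}}{4} + \frac{3 \sqrt{2} i}{4}} g(z) = - \frac{2 \sqrt{2} \left(1 + i\right) e^{\frac{3 \sqrt{2} \omega \left(1 - i\right)}{4}}}{27}
  Res_{z = - \frac{3 \sqrt{2}}{4} + \frac{3 \sqrt{2} i}{4}} g(z) = \frac{2 \sqrt{2} \left(1 - i\right) e^{\frac{3 \sqrt{2} \omega \left(1 + i\right)}{4}}}{27}
  F(ω) = 2πi·ΣRes = - \frac{4 \sqrt{2} i \pi \left(\left(1 + i\right) e^{\frac{3 \sqrt{2} \omega \left(1 - i\right)}{4}} - \left(1 - i\right) e^{\frac{3 \sqrt{2} \omega \left(1 + i\right)}{4}}\right)}{27} = \frac{16 \pi e^{\frac{3 \sqrt{2} \omega}{4}} \cos{\left(\frac{3 \sqrt{2} \omega}{4} + \frac{\pi}{4} \right)}}{27}

Both cases combine into a single formula in |ω|:

F(ω) = \frac{16 \pi e^{- \frac{3 \sqrt{2} \left|{\omega}\right|}{4}} \sin{\left(\frac{3 \sqrt{2} \left|{\omega}\right|}{4} + \frac{\pi}{4} \right)}}{27}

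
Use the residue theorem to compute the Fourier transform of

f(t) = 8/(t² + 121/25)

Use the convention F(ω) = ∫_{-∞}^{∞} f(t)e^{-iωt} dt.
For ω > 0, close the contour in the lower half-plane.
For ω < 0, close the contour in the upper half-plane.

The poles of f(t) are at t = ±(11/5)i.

Let g(z) = f(z)e^{-iωz}; for large |z| the factor e^{-iωz} decays in the lower half-plane when ω > 0 and in the upper half-plane when ω < 0.

Case ω > 0 (lower half-plane, clockwise contour ⇒ F(ω) = -2πi·ΣRes):
  Res_{z = - \frac{11 i}{5}} g(z) = \frac{20 i e^{- \frac{11 \omega}{5}}}{11}
  F(ω) = -2πi·ΣRes = \frac{40 \pi e^{- \frac{11 \omega}{5}}}{11}

Case ω < 0 (upper half-plane, counterclockwise contour ⇒ F(ω) = +2πi·ΣRes):
  Res_{z = \frac{11 i}{5}} g(z) = - \frac{20 i e^{\frac{11 \omega}{5}}}{11}
  F(ω) = 2πi·ΣRes = \frac{40 \pi e^{\frac{11 \omega}{5}}}{11}

Both cases combine into a single formula in |ω|:

F(ω) = \frac{40 \pi e^{- \frac{11 \left|{\omega}\right|}{5}}}{11}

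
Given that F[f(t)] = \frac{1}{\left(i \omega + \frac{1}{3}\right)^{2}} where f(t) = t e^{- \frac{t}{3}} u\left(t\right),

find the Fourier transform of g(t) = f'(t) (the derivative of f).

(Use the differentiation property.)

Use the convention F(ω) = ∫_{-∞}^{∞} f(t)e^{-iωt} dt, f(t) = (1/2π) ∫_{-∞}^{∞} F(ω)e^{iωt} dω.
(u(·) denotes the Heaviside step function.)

F[g](ω) = \frac{9 i \omega}{\left(3 i \omega + 1\right)^{2}}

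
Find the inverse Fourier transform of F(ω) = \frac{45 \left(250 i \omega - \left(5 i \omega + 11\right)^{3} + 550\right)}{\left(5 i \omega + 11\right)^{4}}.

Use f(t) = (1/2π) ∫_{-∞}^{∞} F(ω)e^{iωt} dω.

f(t) = 9 \left(t^{2} - 1\right) e^{- \frac{11 t}{5}} u\left(t\right)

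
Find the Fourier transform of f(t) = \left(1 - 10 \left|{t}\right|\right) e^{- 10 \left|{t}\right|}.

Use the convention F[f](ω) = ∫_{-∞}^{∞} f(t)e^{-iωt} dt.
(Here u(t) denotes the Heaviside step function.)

F(ω) = \frac{40 \omega^{2}}{\left(\omega^{2} + 100\right)^{2}}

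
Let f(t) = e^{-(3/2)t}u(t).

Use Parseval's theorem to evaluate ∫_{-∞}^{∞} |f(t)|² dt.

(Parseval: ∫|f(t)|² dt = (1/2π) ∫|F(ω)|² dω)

∫|f(t)|² dt = \frac{1}{3}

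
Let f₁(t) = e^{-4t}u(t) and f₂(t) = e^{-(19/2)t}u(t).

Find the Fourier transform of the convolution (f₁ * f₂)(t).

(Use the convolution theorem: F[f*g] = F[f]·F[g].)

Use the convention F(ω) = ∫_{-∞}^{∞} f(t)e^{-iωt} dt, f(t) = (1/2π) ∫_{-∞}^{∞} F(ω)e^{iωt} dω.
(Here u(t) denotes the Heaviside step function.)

F[f₁*f₂](ω) = \frac{2}{\left(i \omega + 4\right) \left(2 i \omega + 19\right)}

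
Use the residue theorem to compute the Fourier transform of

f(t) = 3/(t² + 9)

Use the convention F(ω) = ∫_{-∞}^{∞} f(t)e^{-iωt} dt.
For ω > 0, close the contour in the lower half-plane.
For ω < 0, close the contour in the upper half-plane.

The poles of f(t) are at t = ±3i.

Let g(z) = f(z)e^{-iωz}; for large |z| the factor e^{-iωz} decays in the lower half-plane when ω > 0 and in the upper half-plane when ω < 0.

Case ω > 0 (lower half-plane, clockwise contour ⇒ F(ω) = -2πi·ΣRes):
  Res_{z = - 3 i} g(z) = \frac{i e^{- 3 \omega}}{2}
  F(ω) = -2πi·ΣRes = \pi e^{- 3 \omega}

Case ω < 0 (upper half-plane, counterclockwise contour ⇒ F(ω) = +2πi·ΣRes):
  Res_{z = 3 i} g(z) = - \frac{i e^{3 \omega}}{2}
  F(ω) = 2πi·ΣRes = \pi e^{3 \omega}

Both cases combine into a single formula in |ω|:

F(ω) = \pi e^{- 3 \left|{\omega}\right|}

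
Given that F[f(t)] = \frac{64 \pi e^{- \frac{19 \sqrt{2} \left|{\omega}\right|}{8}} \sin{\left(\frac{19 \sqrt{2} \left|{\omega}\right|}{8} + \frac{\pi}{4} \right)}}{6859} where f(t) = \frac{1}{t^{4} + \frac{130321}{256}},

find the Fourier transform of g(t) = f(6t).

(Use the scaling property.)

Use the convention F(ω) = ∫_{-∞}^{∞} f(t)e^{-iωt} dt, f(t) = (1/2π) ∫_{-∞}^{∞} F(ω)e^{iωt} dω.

F[g](ω) = \frac{32 \pi e^{- \frac{19 \sqrt{2} \left|{\omega}\right|}{48}} \sin{\left(\frac{19 \sqrt{2} \left|{\omega}\right|}{48} + \frac{\pi}{4} \right)}}{20577}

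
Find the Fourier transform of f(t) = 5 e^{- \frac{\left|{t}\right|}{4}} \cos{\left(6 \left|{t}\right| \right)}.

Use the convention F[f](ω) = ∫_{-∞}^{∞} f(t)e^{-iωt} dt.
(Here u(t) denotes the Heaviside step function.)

F(ω) = \frac{40 \left(16 \omega^{2} + 577\right)}{256 \omega^{4} - 18400 \omega^{2} + 332929}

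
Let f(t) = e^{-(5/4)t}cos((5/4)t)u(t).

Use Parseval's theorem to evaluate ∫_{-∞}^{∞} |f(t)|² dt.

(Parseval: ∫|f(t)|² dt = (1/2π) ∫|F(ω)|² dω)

∫|f(t)|² dt = \frac{3}{10}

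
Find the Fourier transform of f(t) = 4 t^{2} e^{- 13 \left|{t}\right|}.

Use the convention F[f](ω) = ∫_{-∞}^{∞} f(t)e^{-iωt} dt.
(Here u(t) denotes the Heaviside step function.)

F(ω) = \frac{208 \left(169 - 3 \omega^{2}\right)}{\left(\omega^{2} + 169\right)^{3}}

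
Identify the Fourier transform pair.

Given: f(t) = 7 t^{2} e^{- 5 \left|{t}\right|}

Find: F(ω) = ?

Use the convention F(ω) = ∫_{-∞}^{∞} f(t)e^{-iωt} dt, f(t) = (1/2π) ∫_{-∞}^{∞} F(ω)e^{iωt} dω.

F(ω) = \frac{140 \left(25 - 3 \omega^{2}\right)}{\left(\omega^{2} + 25\right)^{3}}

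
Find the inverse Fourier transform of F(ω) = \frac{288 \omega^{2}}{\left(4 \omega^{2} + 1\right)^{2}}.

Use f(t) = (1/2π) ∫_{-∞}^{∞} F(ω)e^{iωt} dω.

f(t) = 9 \left(1 - \frac{\left|{t}\right|}{2}\right) e^{- \frac{\left|{t}\right|}{2}}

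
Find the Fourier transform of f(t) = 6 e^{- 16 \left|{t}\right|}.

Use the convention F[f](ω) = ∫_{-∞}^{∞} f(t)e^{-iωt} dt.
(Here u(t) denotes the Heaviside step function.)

F(ω) = \frac{192}{\omega^{2} + 256}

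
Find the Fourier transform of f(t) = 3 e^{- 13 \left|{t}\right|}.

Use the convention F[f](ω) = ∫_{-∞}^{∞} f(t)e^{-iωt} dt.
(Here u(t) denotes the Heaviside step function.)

F(ω) = \frac{78}{\omega^{2} + 169}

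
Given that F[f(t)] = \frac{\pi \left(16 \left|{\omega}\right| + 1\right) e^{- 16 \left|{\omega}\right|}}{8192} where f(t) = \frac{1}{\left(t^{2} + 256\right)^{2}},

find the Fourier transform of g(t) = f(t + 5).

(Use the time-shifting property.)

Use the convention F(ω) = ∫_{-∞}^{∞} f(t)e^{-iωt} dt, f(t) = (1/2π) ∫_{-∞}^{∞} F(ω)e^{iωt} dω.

F[g](ω) = \frac{\pi \left(16 \left|{\omega}\right| + 1\right) e^{5 i \omega - 16 \left|{\omega}\right|}}{8192}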